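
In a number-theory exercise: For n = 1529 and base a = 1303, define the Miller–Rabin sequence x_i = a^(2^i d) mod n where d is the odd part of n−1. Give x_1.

1367

n − 1 = 1528 = 2^3 · 191, so s = 3 and d = 191.
x_0 = 1303^191 mod 1529 = 940.
x_1 = 940^2 mod 1529 = 1367.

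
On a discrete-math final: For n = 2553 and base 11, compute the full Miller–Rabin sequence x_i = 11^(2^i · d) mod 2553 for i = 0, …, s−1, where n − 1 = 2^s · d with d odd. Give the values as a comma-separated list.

344, 898, 2209

n − 1 = 2552 = 2^3 · 319, so s = 3 and d = 319.
x_0 = 11^319 mod 2553 = 344.
x_1 = 344^2 mod 2553 = 898.
x_2 = 898^2 mod 2553 = 2209.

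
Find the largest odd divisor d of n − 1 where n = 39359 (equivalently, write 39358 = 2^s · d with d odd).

19679

Halving: 39358 → 19679; 19679 is odd.
So 39358 = 2^1 · 19679.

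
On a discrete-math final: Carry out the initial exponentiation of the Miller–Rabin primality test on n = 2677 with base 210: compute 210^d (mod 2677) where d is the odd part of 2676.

2127

n − 1 = 2676 = 2^2 · 669, so s = 2 and d = 669.
Repeated squaring mod 2677: 210^1 ≡ 210, 210^2 ≡ 1268, 210^4 ≡ 1624, 210^8 ≡ 531, 210^16 ≡ 876, 210^32 ≡ 1754, 210^64 ≡ 643, 210^128 ≡ 1191, 210^256 ≡ 2348, 210^512 ≡ 1161.
669 = 512 + 128 + 16 + 8 + 4 + 1, so 210^669 ≡ 1161·1191·876·531·1624·210 ≡ 2127 (mod 2677).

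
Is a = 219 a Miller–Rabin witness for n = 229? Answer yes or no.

no

n − 1 = 228 = 2^2 · 57, so s = 2 and d = 57.
x_0 = 219^57 mod 229 = 122.
x_0 is neither 1 nor 228, so continue squaring.
x_1 = 122^2 mod 229 = 228.
x_1 ≡ −1, so 219 is not a witness.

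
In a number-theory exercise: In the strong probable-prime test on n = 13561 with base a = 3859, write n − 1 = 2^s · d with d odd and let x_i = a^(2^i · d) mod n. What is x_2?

1

n − 1 = 13560 = 2^3 · 1695, so s = 3 and d = 1695.
x_0 = 3859^1695 mod 13561 = 1.
x_1 = 1^2 mod 13561 = 1.
x_2 = 1^2 mod 13561 = 1.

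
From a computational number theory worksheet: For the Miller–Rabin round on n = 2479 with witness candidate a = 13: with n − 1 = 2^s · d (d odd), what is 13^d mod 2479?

n − 1 = 2478 = 2^1 · 1239, so s = 1 and d = 1239.
13^1239 mod 2479 = 1398.

1398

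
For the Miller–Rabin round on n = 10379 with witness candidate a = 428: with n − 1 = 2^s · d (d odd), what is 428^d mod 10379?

n − 1 = 10378 = 2^1 · 5189, so s = 1 and d = 5189.
428^5189 mod 10379 = 107.

107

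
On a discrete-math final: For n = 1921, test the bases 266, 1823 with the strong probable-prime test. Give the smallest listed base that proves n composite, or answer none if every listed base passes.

n − 1 = 1920 = 2^7 · 15, so s = 7 and d = 15.
Base 266: x_0 = 266^15 mod 1921 = 65. x_0 is neither 1 nor 1920, so continue squaring. x_1 = 65^2 mod 1921 = 383. x_2 = 383^2 mod 1921 = 693. x_3 = 693^2 mod 1921 = 1920. x_3 ≡ −1, so 266 is not a witness.
Base 1823: x_0 = 1823^15 mod 1921 = 98. x_0 is neither 1 nor 1920, so continue squaring. x_1 = 98^2 mod 1921 = 1920. x_1 ≡ −1, so 1823 is not a witness.
No listed base is a witness for 1921.

none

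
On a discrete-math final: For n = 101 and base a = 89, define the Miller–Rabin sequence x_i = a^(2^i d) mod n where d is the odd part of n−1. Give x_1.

100

n − 1 = 100 = 2^2 · 25, so s = 2 and d = 25.
Repeated squaring mod 101: 89^1 ≡ 89, 89^2 ≡ 43, 89^4 ≡ 31, 89^8 ≡ 52, 89^16 ≡ 78.
25 = 16 + 8 + 1, so 89^25 ≡ 78·52·89 ≡ 10 (mod 101).
x_0 = 10.
x_1 = 10^2 mod 101 = 100.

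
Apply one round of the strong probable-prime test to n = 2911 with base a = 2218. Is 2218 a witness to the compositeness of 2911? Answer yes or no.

n − 1 = 2910 = 2^1 · 1455, so s = 1 and d = 1455.
Repeated squaring mod 2911: 2218^1 ≡ 2218, 2218^2 ≡ 2845, 2218^4 ≡ 1445, 2218^8 ≡ 838, 2218^16 ≡ 693, 2218^32 ≡ 2845, 2218^64 ≡ 1445, 2218^128 ≡ 838, 2218^256 ≡ 693, 2218^512 ≡ 2845, 2218^1024 ≡ 1445.
1455 = 1024 + 256 + 128 + 32 + 8 + 4 + 2 + 1, so 2218^1455 ≡ 1445·693·838·2845·838·1445·2845·2218 ≡ 2910 (mod 2911).
x_0 = 2218^1455 mod 2911 = 2910.
x_0 = 2910 ≡ −1, so 2218 is not a witness.

no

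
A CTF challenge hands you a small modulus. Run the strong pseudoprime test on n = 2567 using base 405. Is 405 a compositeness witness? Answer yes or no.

yes

n − 1 = 2566 = 2^1 · 1283, so s = 1 and d = 1283.
x_0 = 405^1283 mod 2567 = 1027.
x_0 ∉ {1, 2566} and s = 1, so 405 is a Miller–Rabin witness and 2567 is composite.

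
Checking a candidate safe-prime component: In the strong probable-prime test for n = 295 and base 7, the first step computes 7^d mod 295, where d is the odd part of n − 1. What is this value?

108

n − 1 = 294 = 2^1 · 147, so s = 1 and d = 147.
By repeated squaring, 7^147 ≡ 108 (mod 295).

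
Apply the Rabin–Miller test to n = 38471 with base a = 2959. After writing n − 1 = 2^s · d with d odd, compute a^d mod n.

3384

n − 1 = 38470 = 2^1 · 19235, so s = 1 and d = 19235.
By repeated squaring, 2959^19235 ≡ 3384 (mod 38471).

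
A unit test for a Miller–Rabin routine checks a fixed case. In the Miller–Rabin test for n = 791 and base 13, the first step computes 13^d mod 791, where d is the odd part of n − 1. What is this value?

615

n − 1 = 790 = 2^1 · 395, so s = 1 and d = 395.
Repeated squaring mod 791: 13^1 ≡ 13, 13^2 ≡ 169, 13^4 ≡ 85, 13^8 ≡ 106, 13^16 ≡ 162, 13^32 ≡ 141, 13^64 ≡ 106, 13^128 ≡ 162, 13^256 ≡ 141.
395 = 256 + 128 + 8 + 2 + 1, so 13^395 ≡ 141·162·106·169·13 ≡ 615 (mod 791).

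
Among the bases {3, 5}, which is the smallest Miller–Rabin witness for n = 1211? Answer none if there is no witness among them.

3

n − 1 = 1210 = 2^1 · 605, so s = 1 and d = 605.
Base 3: x_0 = 3^605 mod 1211 = 838. x_0 ∉ {1, 1210} and s = 1, so 3 is a Miller–Rabin witness and 1211 is composite.
Base 5: x_0 = 5^605 mod 1211 = 913. x_0 ∉ {1, 1210} and s = 1, so 5 is a Miller–Rabin witness and 1211 is composite.
The smallest witness among the given bases is 3.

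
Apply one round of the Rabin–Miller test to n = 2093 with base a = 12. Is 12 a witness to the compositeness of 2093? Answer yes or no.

yes

n − 1 = 2092 = 2^2 · 523, so s = 2 and d = 523.
Repeated squaring mod 2093: 12^1 ≡ 12, 12^2 ≡ 144, 12^4 ≡ 1899, 12^8 ≡ 2055, 12^16 ≡ 1444, 12^32 ≡ 508, 12^64 ≡ 625, 12^128 ≡ 1327, 12^256 ≡ 716, 12^512 ≡ 1964.
523 = 512 + 8 + 2 + 1, so 12^523 ≡ 1964·2055·144·12 ≡ 285 (mod 2093).
x_0 = 12^523 mod 2093 = 285.
x_0 is neither 1 nor 2092, so continue squaring.
x_1 = 285^2 mod 2093 = 1691.
Reached i = s−1 = 1 without hitting −1: 12 is a Miller–Rabin witness and 2093 is composite.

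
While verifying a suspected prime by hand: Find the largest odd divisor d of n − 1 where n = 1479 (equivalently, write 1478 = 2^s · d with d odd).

739

Halving: 1478 → 739; 739 is odd.
So 1478 = 2^1 · 739.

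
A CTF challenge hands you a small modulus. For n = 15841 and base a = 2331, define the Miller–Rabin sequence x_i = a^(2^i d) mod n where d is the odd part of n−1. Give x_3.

n − 1 = 15840 = 2^5 · 495, so s = 5 and d = 495.
x_0 = 2331^495 mod 15841 = 3409.
x_1 = 3409^2 mod 15841 = 9828.
x_2 = 9828^2 mod 15841 = 7007.
x_3 = 7007^2 mod 15841 = 6790.

6790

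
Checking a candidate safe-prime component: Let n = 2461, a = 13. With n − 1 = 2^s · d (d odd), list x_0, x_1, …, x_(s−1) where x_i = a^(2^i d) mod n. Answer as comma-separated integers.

1649, 2257

n − 1 = 2460 = 2^2 · 615, so s = 2 and d = 615.
x_0 = 13^615 mod 2461 = 1649.
x_1 = 1649^2 mod 2461 = 2257.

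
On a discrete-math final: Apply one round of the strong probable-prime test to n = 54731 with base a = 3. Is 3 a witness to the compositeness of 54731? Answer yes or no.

yes

n − 1 = 54730 = 2^1 · 27365, so s = 1 and d = 27365.
Repeated squaring mod 54731: 3^1 ≡ 3, 3^2 ≡ 9, 3^4 ≡ 81, 3^8 ≡ 6561, 3^16 ≡ 28155, 3^32 ≡ 34952, 3^64 ≡ 46384, 3^128 ≡ 54577, 3^256 ≡ 23716, 3^512 ≡ 32900, 3^1024 ≡ 49744, 3^2048 ≡ 22295, 3^4096 ≡ 83, 3^8192 ≡ 6889, 3^16384 ≡ 6544.
27365 = 16384 + 8192 + 2048 + 512 + 128 + 64 + 32 + 4 + 1, so 3^27365 ≡ 6544·6889·22295·32900·54577·46384·34952·81·3 ≡ 20853 (mod 54731).
x_0 = 3^27365 mod 54731 = 20853.
x_0 ∉ {1, 54730} and s = 1, so 3 is a Miller–Rabin witness and 54731 is composite.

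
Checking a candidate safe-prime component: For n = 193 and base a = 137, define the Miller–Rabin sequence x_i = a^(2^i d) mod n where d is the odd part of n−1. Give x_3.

81

n − 1 = 192 = 2^6 · 3, so s = 6 and d = 3.
x_0 = 137^3 mod 193 = 14.
x_1 = 14^2 mod 193 = 3.
x_2 = 3^2 mod 193 = 9.
x_3 = 9^2 mod 193 = 81.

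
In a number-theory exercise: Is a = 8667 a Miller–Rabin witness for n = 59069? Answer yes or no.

no

n − 1 = 59068 = 2^2 · 14767, so s = 2 and d = 14767.
x_0 = 8667^14767 mod 59069 = 40971.
x_0 is neither 1 nor 59068, so continue squaring.
x_1 = 40971^2 mod 59069 = 59068.
x_1 ≡ −1, so 8667 is not a witness.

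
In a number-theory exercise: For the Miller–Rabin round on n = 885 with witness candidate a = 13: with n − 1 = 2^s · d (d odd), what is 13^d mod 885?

n − 1 = 884 = 2^2 · 221, so s = 2 and d = 221.
13^221 mod 885 = 103.

103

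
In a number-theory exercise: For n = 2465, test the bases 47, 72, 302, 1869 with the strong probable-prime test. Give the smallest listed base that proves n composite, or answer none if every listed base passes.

none

n − 1 = 2464 = 2^5 · 77, so s = 5 and d = 77.
Base 47: x_0 = 47^77 mod 2465 = 302. x_0 is neither 1 nor 2464, so continue squaring. x_1 = 302^2 mod 2465 = 2464. x_1 ≡ −1, so 47 is not a witness.
Base 72: x_0 = 72^77 mod 2465 = 1177. x_0 is neither 1 nor 2464, so continue squaring. x_1 = 1177^2 mod 2465 = 2464. x_1 ≡ −1, so 72 is not a witness.
Base 302: x_0 = 302^77 mod 2465 = 302. x_0 is neither 1 nor 2464, so continue squaring. x_1 = 302^2 mod 2465 = 2464. x_1 ≡ −1, so 302 is not a witness.
Base 1869: x_0 = 1869^77 mod 2465 = 2464. x_0 = 2464 ≡ −1, so 1869 is not a witness.
No listed base is a witness for 2465.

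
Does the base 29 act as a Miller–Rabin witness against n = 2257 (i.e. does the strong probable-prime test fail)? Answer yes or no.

no

n − 1 = 2256 = 2^4 · 141, so s = 4 and d = 141.
x_0 = 29^141 mod 2257 = 438.
x_0 is neither 1 nor 2256, so continue squaring.
x_1 = 438^2 mod 2257 = 2256.
x_1 ≡ −1, so 29 is not a witness.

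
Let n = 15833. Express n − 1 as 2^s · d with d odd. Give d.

Halving: 15832 → 7916 → 3958 → 1979; 1979 is odd.
So 15832 = 2^3 · 1979.

1979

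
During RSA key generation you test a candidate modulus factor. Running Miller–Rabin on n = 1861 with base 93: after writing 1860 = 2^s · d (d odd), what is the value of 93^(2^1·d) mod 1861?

1

n − 1 = 1860 = 2^2 · 465, so s = 2 and d = 465.
Repeated squaring mod 1861: 93^1 ≡ 93, 93^2 ≡ 1205, 93^4 ≡ 445, 93^8 ≡ 759, 93^16 ≡ 1032, 93^32 ≡ 532, 93^64 ≡ 152, 93^128 ≡ 772, 93^256 ≡ 464.
465 = 256 + 128 + 64 + 16 + 1, so 93^465 ≡ 464·772·152·1032·93 ≡ 1 (mod 1861).
x_0 = 1.
x_1 = 1^2 mod 1861 = 1.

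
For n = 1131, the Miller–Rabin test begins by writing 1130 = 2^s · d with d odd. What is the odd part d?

Halving: 1130 → 565; 565 is odd.
So 1130 = 2^1 · 565.

565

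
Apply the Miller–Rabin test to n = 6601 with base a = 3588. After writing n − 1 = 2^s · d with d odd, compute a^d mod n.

n − 1 = 6600 = 2^3 · 825, so s = 3 and d = 825.
3588^825 mod 6601 = 2346.

2346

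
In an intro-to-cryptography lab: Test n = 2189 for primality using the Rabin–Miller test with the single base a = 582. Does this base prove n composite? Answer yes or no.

n − 1 = 2188 = 2^2 · 547, so s = 2 and d = 547.
x_0 = 582^547 mod 2189 = 395.
x_0 is neither 1 nor 2188, so continue squaring.
x_1 = 395^2 mod 2189 = 606.
Reached i = s−1 = 1 without hitting −1: 582 is a Miller–Rabin witness and 2189 is composite.

yes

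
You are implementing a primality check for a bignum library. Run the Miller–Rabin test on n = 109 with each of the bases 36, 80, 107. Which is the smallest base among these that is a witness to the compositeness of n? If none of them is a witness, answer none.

none

n − 1 = 108 = 2^2 · 27, so s = 2 and d = 27.
Base 36: x_0 = 36^27 mod 109 = 108. x_0 = 108 ≡ −1, so 36 is not a witness.
Base 80: x_0 = 80^27 mod 109 = 1. x_0 = 1, so 80 is not a witness.
Base 107: x_0 = 107^27 mod 109 = 76. x_0 is neither 1 nor 108, so continue squaring. x_1 = 76^2 mod 109 = 108. x_1 ≡ −1, so 107 is not a witness.
No listed base is a witness for 109.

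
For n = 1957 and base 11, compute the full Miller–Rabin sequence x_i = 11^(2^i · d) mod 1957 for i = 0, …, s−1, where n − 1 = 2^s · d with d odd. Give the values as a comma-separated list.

628, 1027

n − 1 = 1956 = 2^2 · 489, so s = 2 and d = 489.
x_0 = 11^489 mod 1957 = 628.
x_1 = 628^2 mod 1957 = 1027.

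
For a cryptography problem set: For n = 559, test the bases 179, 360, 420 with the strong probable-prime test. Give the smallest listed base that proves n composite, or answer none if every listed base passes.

360

n − 1 = 558 = 2^1 · 279, so s = 1 and d = 279.
Base 179: x_0 = 179^279 mod 559 = 558. x_0 = 558 ≡ −1, so 179 is not a witness.
Base 360: x_0 = 360^279 mod 559 = 508. x_0 ∉ {1, 558} and s = 1, so 360 is a Miller–Rabin witness and 559 is composite.
Base 420: x_0 = 420^279 mod 559 = 51. x_0 ∉ {1, 558} and s = 1, so 420 is a Miller–Rabin witness and 559 is composite.
The smallest witness among the given bases is 360.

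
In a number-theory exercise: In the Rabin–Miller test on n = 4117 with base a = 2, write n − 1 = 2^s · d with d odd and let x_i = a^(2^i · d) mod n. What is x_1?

n − 1 = 4116 = 2^2 · 1029, so s = 2 and d = 1029.
x_0 = 2^1029 mod 4117 = 547.
x_1 = 547^2 mod 4117 = 2785.

2785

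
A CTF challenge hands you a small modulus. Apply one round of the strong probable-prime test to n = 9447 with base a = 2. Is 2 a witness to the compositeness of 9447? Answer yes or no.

n − 1 = 9446 = 2^1 · 4723, so s = 1 and d = 4723.
x_0 = 2^4723 mod 9447 = 7823.
x_0 ∉ {1, 9446} and s = 1, so 2 is a Miller–Rabin witness and 9447 is composite.

yes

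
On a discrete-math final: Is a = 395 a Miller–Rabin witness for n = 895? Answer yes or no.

n − 1 = 894 = 2^1 · 447, so s = 1 and d = 447.
x_0 = 395^447 mod 895 = 600.
x_0 ∉ {1, 894} and s = 1, so 395 is a Miller–Rabin witness and 895 is composite.

yes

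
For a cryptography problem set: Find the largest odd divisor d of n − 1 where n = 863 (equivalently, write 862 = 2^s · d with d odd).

431

Halving: 862 → 431; 431 is odd.
So 862 = 2^1 · 431.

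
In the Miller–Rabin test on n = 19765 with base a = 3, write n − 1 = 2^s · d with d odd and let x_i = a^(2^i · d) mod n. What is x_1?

n − 1 = 19764 = 2^2 · 4941, so s = 2 and d = 4941.
x_0 = 3^4941 mod 19765 = 15133.
x_1 = 15133^2 mod 19765 = 10399.

10399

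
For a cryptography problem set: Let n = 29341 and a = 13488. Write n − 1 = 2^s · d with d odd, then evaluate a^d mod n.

21910

n − 1 = 29340 = 2^2 · 7335, so s = 2 and d = 7335.
Repeated squaring mod 29341: 13488^1 ≡ 13488, 13488^2 ≡ 11944, 13488^4 ≡ 3194, 13488^8 ≡ 20309, 13488^16 ≡ 9044, 13488^32 ≡ 20569, 13488^64 ≡ 15882, 13488^128 ≡ 22688, 13488^256 ≡ 16181, 13488^512 ≡ 15018, 13488^1024 ≡ 25398, 13488^2048 ≡ 25860, 13488^4096 ≡ 28869.
7335 = 4096 + 2048 + 1024 + 128 + 32 + 4 + 2 + 1, so 13488^7335 ≡ 28869·25860·25398·22688·20569·3194·11944·13488 ≡ 21910 (mod 29341).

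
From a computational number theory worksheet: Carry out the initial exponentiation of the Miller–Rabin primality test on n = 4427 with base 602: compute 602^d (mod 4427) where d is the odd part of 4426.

1029

n − 1 = 4426 = 2^1 · 2213, so s = 1 and d = 2213.
602^2213 mod 4427 = 1029.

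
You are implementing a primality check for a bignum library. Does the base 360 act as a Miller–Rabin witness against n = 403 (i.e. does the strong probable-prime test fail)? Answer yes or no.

n − 1 = 402 = 2^1 · 201, so s = 1 and d = 201.
Repeated squaring mod 403: 360^1 ≡ 360, 360^2 ≡ 237, 360^4 ≡ 152, 360^8 ≡ 133, 360^16 ≡ 360, 360^32 ≡ 237, 360^64 ≡ 152, 360^128 ≡ 133.
201 = 128 + 64 + 8 + 1, so 360^201 ≡ 133·152·133·360 ≡ 157 (mod 403).
x_0 = 360^201 mod 403 = 157.
x_0 ∉ {1, 402} and s = 1, so 360 is a Miller–Rabin witness and 403 is composite.

yes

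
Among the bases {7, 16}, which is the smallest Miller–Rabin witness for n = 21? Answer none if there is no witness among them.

7

n − 1 = 20 = 2^2 · 5, so s = 2 and d = 5.
Base 7: x_0 = 7^5 mod 21 = 7. x_0 is neither 1 nor 20, so continue squaring. x_1 = 7^2 mod 21 = 7. Reached i = s−1 = 1 without hitting −1: 7 is a Miller–Rabin witness and 21 is composite.
Base 16: x_0 = 16^5 mod 21 = 4. x_0 is neither 1 nor 20, so continue squaring. x_1 = 4^2 mod 21 = 16. Reached i = s−1 = 1 without hitting −1: 16 is a Miller–Rabin witness and 21 is composite.
The smallest witness among the given bases is 7.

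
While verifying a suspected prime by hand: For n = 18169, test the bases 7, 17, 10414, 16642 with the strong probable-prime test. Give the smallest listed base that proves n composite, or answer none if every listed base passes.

n − 1 = 18168 = 2^3 · 2271, so s = 3 and d = 2271.
Base 7: x_0 = 7^2271 mod 18169 = 18168. x_0 = 18168 ≡ −1, so 7 is not a witness.
Base 17: x_0 = 17^2271 mod 18169 = 1. x_0 = 1, so 17 is not a witness.
Base 10414: x_0 = 10414^2271 mod 18169 = 1783. x_0 is neither 1 nor 18168, so continue squaring. x_1 = 1783^2 mod 18169 = 17683. x_2 = 17683^2 mod 18169 = 18168. x_2 ≡ −1, so 10414 is not a witness.
Base 16642: x_0 = 16642^2271 mod 18169 = 5574. x_0 is neither 1 nor 18168, so continue squaring. x_1 = 5574^2 mod 18169 = 486. x_2 = 486^2 mod 18169 = 18168. x_2 ≡ −1, so 16642 is not a witness.
No listed base is a witness for 18169.

none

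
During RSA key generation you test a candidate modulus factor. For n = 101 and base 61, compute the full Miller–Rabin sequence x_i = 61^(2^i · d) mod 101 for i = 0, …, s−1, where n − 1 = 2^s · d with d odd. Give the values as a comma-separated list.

10, 100

n − 1 = 100 = 2^2 · 25, so s = 2 and d = 25.
x_0 = 61^25 mod 101 = 10.
x_1 = 10^2 mod 101 = 100.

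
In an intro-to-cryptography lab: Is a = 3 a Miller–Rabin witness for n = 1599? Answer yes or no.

n − 1 = 1598 = 2^1 · 799, so s = 1 and d = 799.
Repeated squaring mod 1599: 3^1 ≡ 3, 3^2 ≡ 9, 3^4 ≡ 81, 3^8 ≡ 165, 3^16 ≡ 42, 3^32 ≡ 165, 3^64 ≡ 42, 3^128 ≡ 165, 3^256 ≡ 42, 3^512 ≡ 165.
799 = 512 + 256 + 16 + 8 + 4 + 2 + 1, so 3^799 ≡ 165·42·42·165·81·9·3 ≡ 588 (mod 1599).
x_0 = 3^799 mod 1599 = 588.
x_0 ∉ {1, 1598} and s = 1, so 3 is a Miller–Rabin witness and 1599 is composite.

yes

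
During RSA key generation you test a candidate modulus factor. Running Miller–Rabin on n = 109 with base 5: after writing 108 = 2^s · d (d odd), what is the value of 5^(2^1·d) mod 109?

n − 1 = 108 = 2^2 · 27, so s = 2 and d = 27.
x_0 = 5^27 mod 109 = 1.
x_1 = 1^2 mod 109 = 1.

1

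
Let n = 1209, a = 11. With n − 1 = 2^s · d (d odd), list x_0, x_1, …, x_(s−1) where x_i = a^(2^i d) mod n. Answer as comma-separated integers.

n − 1 = 1208 = 2^3 · 151, so s = 3 and d = 151.
x_0 = 11^151 mod 1209 = 197.
x_1 = 197^2 mod 1209 = 121.
x_2 = 121^2 mod 1209 = 133.

197, 121, 133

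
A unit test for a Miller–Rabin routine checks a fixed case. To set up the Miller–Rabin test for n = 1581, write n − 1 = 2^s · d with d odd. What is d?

Halving: 1580 → 790 → 395; 395 is odd.
So 1580 = 2^2 · 395.

395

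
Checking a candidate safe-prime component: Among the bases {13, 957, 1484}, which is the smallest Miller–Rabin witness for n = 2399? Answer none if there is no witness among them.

none

n − 1 = 2398 = 2^1 · 1199, so s = 1 and d = 1199.
Base 13: x_0 = 13^1199 mod 2399 = 2398. x_0 = 2398 ≡ −1, so 13 is not a witness.
Base 957: x_0 = 957^1199 mod 2399 = 1. x_0 = 1, so 957 is not a witness.
Base 1484: x_0 = 1484^1199 mod 2399 = 2398. x_0 = 2398 ≡ −1, so 1484 is not a witness.
No listed base is a witness for 2399.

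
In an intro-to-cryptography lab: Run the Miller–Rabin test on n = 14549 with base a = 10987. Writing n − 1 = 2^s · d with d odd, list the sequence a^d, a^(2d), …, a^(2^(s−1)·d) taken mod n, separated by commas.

n − 1 = 14548 = 2^2 · 3637, so s = 2 and d = 3637.
x_0 = 10987^3637 mod 14549 = 10480.
x_1 = 10480^2 mod 14549 = 14548.

10480, 14548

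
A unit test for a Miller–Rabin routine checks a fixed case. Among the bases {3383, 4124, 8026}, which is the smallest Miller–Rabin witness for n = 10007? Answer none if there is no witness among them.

none

n − 1 = 10006 = 2^1 · 5003, so s = 1 and d = 5003.
Base 3383: x_0 = 3383^5003 mod 10007 = 1. x_0 = 1, so 3383 is not a witness.
Base 4124: x_0 = 4124^5003 mod 10007 = 1. x_0 = 1, so 4124 is not a witness.
Base 8026: x_0 = 8026^5003 mod 10007 = 1. x_0 = 1, so 8026 is not a witness.
No listed base is a witness for 10007.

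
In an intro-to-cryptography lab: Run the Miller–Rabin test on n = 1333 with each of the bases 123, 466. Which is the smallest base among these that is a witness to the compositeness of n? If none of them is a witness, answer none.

none

n − 1 = 1332 = 2^2 · 333, so s = 2 and d = 333.
Base 123: x_0 = 123^333 mod 1333 = 1332. x_0 = 1332 ≡ −1, so 123 is not a witness.
Base 466: x_0 = 466^333 mod 1333 = 1. x_0 = 1, so 466 is not a witness.
No listed base is a witness for 1333.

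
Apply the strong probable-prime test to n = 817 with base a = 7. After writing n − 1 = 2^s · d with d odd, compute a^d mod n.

343

n − 1 = 816 = 2^4 · 51, so s = 4 and d = 51.
7^51 mod 817 = 343.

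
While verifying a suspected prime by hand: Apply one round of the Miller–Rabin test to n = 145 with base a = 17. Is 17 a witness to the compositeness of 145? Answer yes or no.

no

n − 1 = 144 = 2^4 · 9, so s = 4 and d = 9.
Repeated squaring mod 145: 17^1 ≡ 17, 17^2 ≡ 144, 17^4 ≡ 1, 17^8 ≡ 1.
9 = 8 + 1, so 17^9 ≡ 1·17 ≡ 17 (mod 145).
x_0 = 17^9 mod 145 = 17.
x_0 is neither 1 nor 144, so continue squaring.
x_1 = 17^2 mod 145 = 144.
x_1 ≡ −1, so 17 is not a witness.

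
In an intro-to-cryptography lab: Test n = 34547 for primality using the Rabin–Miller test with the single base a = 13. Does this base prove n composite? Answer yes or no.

n − 1 = 34546 = 2^1 · 17273, so s = 1 and d = 17273.
x_0 = 13^17273 mod 34547 = 3647.
x_0 ∉ {1, 34546} and s = 1, so 13 is a Miller–Rabin witness and 34547 is composite.

yes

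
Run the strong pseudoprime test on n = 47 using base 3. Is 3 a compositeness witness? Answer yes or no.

n − 1 = 46 = 2^1 · 23, so s = 1 and d = 23.
x_0 = 3^23 mod 47 = 1.
x_0 = 1, so 3 is not a witness.

no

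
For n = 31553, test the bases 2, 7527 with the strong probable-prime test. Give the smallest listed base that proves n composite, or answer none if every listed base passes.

n − 1 = 31552 = 2^6 · 493, so s = 6 and d = 493.
Base 2: x_0 = 2^493 mod 31553 = 15656. x_0 is neither 1 nor 31552, so continue squaring. x_1 = 15656^2 mod 31553 = 6632. x_2 = 6632^2 mod 31553 = 30095. x_3 = 30095^2 mod 31553 = 11713. x_4 = 11713^2 mod 31553 = 1925. x_5 = 1925^2 mod 31553 = 13924. Reached i = s−1 = 5 without hitting −1: 2 is a Miller–Rabin witness and 31553 is composite.
Base 7527: x_0 = 7527^493 mod 31553 = 3188. x_0 is neither 1 nor 31552, so continue squaring. x_1 = 3188^2 mod 31553 = 3278. x_2 = 3278^2 mod 31553 = 17264. x_3 = 17264^2 mod 31553 = 27611. x_4 = 27611^2 mod 31553 = 15288. x_5 = 15288^2 mod 31553 = 9873. Reached i = s−1 = 5 without hitting −1: 7527 is a Miller–Rabin witness and 31553 is composite.
The smallest witness among the given bases is 2.

2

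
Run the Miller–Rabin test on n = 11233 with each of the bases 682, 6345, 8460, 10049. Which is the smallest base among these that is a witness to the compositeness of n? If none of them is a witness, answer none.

682

n − 1 = 11232 = 2^5 · 351, so s = 5 and d = 351.
Base 682: x_0 = 682^351 mod 11233 = 5770. x_0 is neither 1 nor 11232, so continue squaring. x_1 = 5770^2 mod 11233 = 9521. x_2 = 9521^2 mod 11233 = 10364. x_3 = 10364^2 mod 11233 = 2550. x_4 = 2550^2 mod 11233 = 9826. Reached i = s−1 = 4 without hitting −1: 682 is a Miller–Rabin witness and 11233 is composite.
Base 6345: x_0 = 6345^351 mod 11233 = 4371. x_0 is neither 1 nor 11232, so continue squaring. x_1 = 4371^2 mod 11233 = 9541. x_2 = 9541^2 mod 11233 = 9682. x_3 = 9682^2 mod 11233 = 1739. x_4 = 1739^2 mod 11233 = 2444. Reached i = s−1 = 4 without hitting −1: 6345 is a Miller–Rabin witness and 11233 is composite.
Base 8460: x_0 = 8460^351 mod 11233 = 4653. x_0 is neither 1 nor 11232, so continue squaring. x_1 = 4653^2 mod 11233 = 4418. x_2 = 4418^2 mod 11233 = 7003. x_3 = 7003^2 mod 11233 = 9964. x_4 = 9964^2 mod 11233 = 4042. Reached i = s−1 = 4 without hitting −1: 8460 is a Miller–Rabin witness and 11233 is composite.
Base 10049: x_0 = 10049^351 mod 11233 = 3842. x_0 is neither 1 nor 11232, so continue squaring. x_1 = 3842^2 mod 11233 = 802. x_2 = 802^2 mod 11233 = 2923. x_3 = 2923^2 mod 11233 = 6849. x_4 = 6849^2 mod 11233 = 11026. Reached i = s−1 = 4 without hitting −1: 10049 is a Miller–Rabin witness and 11233 is composite.
The smallest witness among the given bases is 682.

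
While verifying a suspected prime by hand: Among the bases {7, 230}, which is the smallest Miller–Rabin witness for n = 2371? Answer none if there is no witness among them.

none

n − 1 = 2370 = 2^1 · 1185, so s = 1 and d = 1185.
Base 7: x_0 = 7^1185 mod 2371 = 1. x_0 = 1, so 7 is not a witness.
Base 230: x_0 = 230^1185 mod 2371 = 1. x_0 = 1, so 230 is not a witness.
No listed base is a witness for 2371.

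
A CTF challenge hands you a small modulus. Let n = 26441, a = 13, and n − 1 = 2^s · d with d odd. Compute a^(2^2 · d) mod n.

22198

n − 1 = 26440 = 2^3 · 3305, so s = 3 and d = 3305.
By repeated squaring, 13^3305 ≡ 6059 (mod 26441).
x_0 = 6059.
x_1 = 6059^2 mod 26441 = 11373.
x_2 = 11373^2 mod 26441 = 22198.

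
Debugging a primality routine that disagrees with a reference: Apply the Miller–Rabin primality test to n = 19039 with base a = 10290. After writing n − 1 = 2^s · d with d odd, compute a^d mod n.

18349

n − 1 = 19038 = 2^1 · 9519, so s = 1 and d = 9519.
Repeated squaring mod 19039: 10290^1 ≡ 10290, 10290^2 ≡ 8221, 10290^4 ≡ 15430, 10290^8 ≡ 2205, 10290^16 ≡ 7080, 10290^32 ≡ 15752, 10290^64 ≡ 9256, 10290^128 ≡ 17075, 10290^256 ≡ 11418, 10290^512 ≡ 10691, 10290^1024 ≡ 6364, 10290^2048 ≡ 4543, 10290^4096 ≡ 573, 10290^8192 ≡ 4666.
9519 = 8192 + 1024 + 256 + 32 + 8 + 4 + 2 + 1, so 10290^9519 ≡ 4666·6364·11418·15752·2205·15430·8221·10290 ≡ 18349 (mod 19039).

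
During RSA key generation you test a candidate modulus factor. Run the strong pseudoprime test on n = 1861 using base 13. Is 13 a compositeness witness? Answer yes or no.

n − 1 = 1860 = 2^2 · 465, so s = 2 and d = 465.
x_0 = 13^465 mod 1861 = 61.
x_0 is neither 1 nor 1860, so continue squaring.
x_1 = 61^2 mod 1861 = 1860.
x_1 ≡ −1, so 13 is not a witness.

no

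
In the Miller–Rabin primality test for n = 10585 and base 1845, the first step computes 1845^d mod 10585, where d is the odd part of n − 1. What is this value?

3555

n − 1 = 10584 = 2^3 · 1323, so s = 3 and d = 1323.
Repeated squaring mod 10585: 1845^1 ≡ 1845, 1845^2 ≡ 6240, 1845^4 ≡ 5970, 1845^8 ≡ 1205, 1845^16 ≡ 1880, 1845^32 ≡ 9595, 1845^64 ≡ 6280, 1845^128 ≡ 9275, 1845^256 ≡ 1330, 1845^512 ≡ 1205, 1845^1024 ≡ 1880.
1323 = 1024 + 256 + 32 + 8 + 2 + 1, so 1845^1323 ≡ 1880·1330·9595·1205·6240·1845 ≡ 3555 (mod 10585).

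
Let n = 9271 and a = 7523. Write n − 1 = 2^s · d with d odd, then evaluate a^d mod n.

7374

n − 1 = 9270 = 2^1 · 4635, so s = 1 and d = 4635.
By repeated squaring, 7523^4635 ≡ 7374 (mod 9271).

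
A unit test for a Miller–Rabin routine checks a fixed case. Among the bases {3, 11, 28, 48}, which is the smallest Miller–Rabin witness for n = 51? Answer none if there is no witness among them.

n − 1 = 50 = 2^1 · 25, so s = 1 and d = 25.
Base 3: x_0 = 3^25 mod 51 = 48. x_0 ∉ {1, 50} and s = 1, so 3 is a Miller–Rabin witness and 51 is composite.
Base 11: x_0 = 11^25 mod 51 = 23. x_0 ∉ {1, 50} and s = 1, so 11 is a Miller–Rabin witness and 51 is composite.
Base 28: x_0 = 28^25 mod 51 = 40. x_0 ∉ {1, 50} and s = 1, so 28 is a Miller–Rabin witness and 51 is composite.
Base 48: x_0 = 48^25 mod 51 = 3. x_0 ∉ {1, 50} and s = 1, so 48 is a Miller–Rabin witness and 51 is composite.
The smallest witness among the given bases is 3.

3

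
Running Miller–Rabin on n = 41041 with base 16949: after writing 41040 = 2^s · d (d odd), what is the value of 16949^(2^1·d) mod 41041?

n − 1 = 41040 = 2^4 · 2565, so s = 4 and d = 2565.
x_0 = 16949^2565 mod 41041 = 3158.
x_1 = 3158^2 mod 41041 = 1.

1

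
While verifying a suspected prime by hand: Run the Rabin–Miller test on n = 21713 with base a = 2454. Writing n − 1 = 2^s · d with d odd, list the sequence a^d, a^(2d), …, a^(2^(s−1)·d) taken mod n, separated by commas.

n − 1 = 21712 = 2^4 · 1357, so s = 4 and d = 1357.
x_0 = 2454^1357 mod 21713 = 21586.
x_1 = 21586^2 mod 21713 = 16129.
x_2 = 16129^2 mod 21713 = 1188.
x_3 = 1188^2 mod 21713 = 21712.

21586, 16129, 1188, 21712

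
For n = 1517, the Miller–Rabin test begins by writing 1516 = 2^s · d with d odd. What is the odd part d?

379

Halving: 1516 → 758 → 379; 379 is odd.
So 1516 = 2^2 · 379.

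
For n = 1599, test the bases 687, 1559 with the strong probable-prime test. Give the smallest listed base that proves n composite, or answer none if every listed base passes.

n − 1 = 1598 = 2^1 · 799, so s = 1 and d = 799.
Base 687: x_0 = 687^799 mod 1599 = 1029. x_0 ∉ {1, 1598} and s = 1, so 687 is a Miller–Rabin witness and 1599 is composite.
Base 1559: x_0 = 1559^799 mod 1599 = 1559. x_0 ∉ {1, 1598} and s = 1, so 1559 is a Miller–Rabin witness and 1599 is composite.
The smallest witness among the given bases is 687.

687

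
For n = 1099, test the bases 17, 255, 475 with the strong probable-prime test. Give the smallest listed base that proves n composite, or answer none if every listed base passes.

n − 1 = 1098 = 2^1 · 549, so s = 1 and d = 549.
Base 17: x_0 = 17^549 mod 1099 = 517. x_0 ∉ {1, 1098} and s = 1, so 17 is a Miller–Rabin witness and 1099 is composite.
Base 255: x_0 = 255^549 mod 1099 = 965. x_0 ∉ {1, 1098} and s = 1, so 255 is a Miller–Rabin witness and 1099 is composite.
Base 475: x_0 = 475^549 mod 1099 = 692. x_0 ∉ {1, 1098} and s = 1, so 475 is a Miller–Rabin witness and 1099 is composite.
The smallest witness among the given bases is 17.

17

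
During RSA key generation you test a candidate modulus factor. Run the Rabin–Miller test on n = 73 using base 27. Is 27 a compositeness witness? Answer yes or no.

n − 1 = 72 = 2^3 · 9, so s = 3 and d = 9.
x_0 = 27^9 mod 73 = 27.
x_0 is neither 1 nor 72, so continue squaring.
x_1 = 27^2 mod 73 = 72.
x_1 ≡ −1, so 27 is not a witness.

no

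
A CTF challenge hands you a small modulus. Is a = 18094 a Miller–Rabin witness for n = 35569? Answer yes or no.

n − 1 = 35568 = 2^4 · 2223, so s = 4 and d = 2223.
x_0 = 18094^2223 mod 35569 = 34326.
x_0 is neither 1 nor 35568, so continue squaring.
x_1 = 34326^2 mod 35569 = 15582.
x_2 = 15582^2 mod 35569 = 4730.
x_3 = 4730^2 mod 35569 = 35568.
x_3 ≡ −1, so 18094 is not a witness.

no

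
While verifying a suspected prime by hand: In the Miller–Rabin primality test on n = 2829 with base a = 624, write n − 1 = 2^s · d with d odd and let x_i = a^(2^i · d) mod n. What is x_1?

1557

n − 1 = 2828 = 2^2 · 707, so s = 2 and d = 707.
x_0 = 624^707 mod 2829 = 1959.
x_1 = 1959^2 mod 2829 = 1557.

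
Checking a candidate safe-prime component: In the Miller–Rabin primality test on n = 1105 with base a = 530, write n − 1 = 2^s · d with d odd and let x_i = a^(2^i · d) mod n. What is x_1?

n − 1 = 1104 = 2^4 · 69, so s = 4 and d = 69.
x_0 = 530^69 mod 1105 = 90.
x_1 = 90^2 mod 1105 = 365.

365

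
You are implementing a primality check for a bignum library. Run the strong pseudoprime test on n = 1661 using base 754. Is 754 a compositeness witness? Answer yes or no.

n − 1 = 1660 = 2^2 · 415, so s = 2 and d = 415.
x_0 = 754^415 mod 1661 = 1660.
x_0 = 1660 ≡ −1, so 754 is not a witness.

no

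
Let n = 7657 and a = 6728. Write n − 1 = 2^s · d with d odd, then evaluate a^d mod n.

1737

n − 1 = 7656 = 2^3 · 957, so s = 3 and d = 957.
Repeated squaring mod 7657: 6728^1 ≡ 6728, 6728^2 ≡ 5457, 6728^4 ≡ 776, 6728^8 ≡ 4930, 6728^16 ≡ 1582, 6728^32 ≡ 6542, 6728^64 ≡ 2791, 6728^128 ≡ 2512, 6728^256 ≡ 776, 6728^512 ≡ 4930.
957 = 512 + 256 + 128 + 32 + 16 + 8 + 4 + 1, so 6728^957 ≡ 4930·776·2512·6542·1582·4930·776·6728 ≡ 1737 (mod 7657).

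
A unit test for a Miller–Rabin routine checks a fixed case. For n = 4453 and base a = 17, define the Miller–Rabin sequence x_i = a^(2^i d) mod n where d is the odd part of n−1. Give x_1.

4261

n − 1 = 4452 = 2^2 · 1113, so s = 2 and d = 1113.
x_0 = 17^1113 mod 4453 = 3932.
x_1 = 3932^2 mod 4453 = 4261.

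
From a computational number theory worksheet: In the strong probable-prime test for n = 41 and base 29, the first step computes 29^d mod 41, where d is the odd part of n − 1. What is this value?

38

n − 1 = 40 = 2^3 · 5, so s = 3 and d = 5.
By repeated squaring, 29^5 ≡ 38 (mod 41).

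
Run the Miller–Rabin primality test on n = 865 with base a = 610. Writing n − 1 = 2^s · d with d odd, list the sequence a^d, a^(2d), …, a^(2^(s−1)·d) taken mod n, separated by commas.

n − 1 = 864 = 2^5 · 27, so s = 5 and d = 27.
x_0 = 610^27 mod 865 = 710.
x_1 = 710^2 mod 865 = 670.
x_2 = 670^2 mod 865 = 830.
x_3 = 830^2 mod 865 = 360.
x_4 = 360^2 mod 865 = 715.

710, 670, 830, 360, 715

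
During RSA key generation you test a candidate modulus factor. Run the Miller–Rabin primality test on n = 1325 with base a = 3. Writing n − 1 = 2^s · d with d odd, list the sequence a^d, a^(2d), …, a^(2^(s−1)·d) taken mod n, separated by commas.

n − 1 = 1324 = 2^2 · 331, so s = 2 and d = 331.
x_0 = 3^331 mod 1325 = 1147.
x_1 = 1147^2 mod 1325 = 1209.

1147, 1209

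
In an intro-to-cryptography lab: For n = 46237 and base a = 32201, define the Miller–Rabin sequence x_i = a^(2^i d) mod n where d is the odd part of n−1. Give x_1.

n − 1 = 46236 = 2^2 · 11559, so s = 2 and d = 11559.
x_0 = 32201^11559 mod 46237 = 11019.
x_1 = 11019^2 mod 46237 = 46236.

46236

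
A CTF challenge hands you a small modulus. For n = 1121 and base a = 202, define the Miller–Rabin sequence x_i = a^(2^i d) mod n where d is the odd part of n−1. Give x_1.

n − 1 = 1120 = 2^5 · 35, so s = 5 and d = 35.
Repeated squaring mod 1121: 202^1 ≡ 202, 202^2 ≡ 448, 202^4 ≡ 45, 202^8 ≡ 904, 202^16 ≡ 7, 202^32 ≡ 49.
35 = 32 + 2 + 1, so 202^35 ≡ 49·448·202 ≡ 749 (mod 1121).
x_0 = 749.
x_1 = 749^2 mod 1121 = 501.

501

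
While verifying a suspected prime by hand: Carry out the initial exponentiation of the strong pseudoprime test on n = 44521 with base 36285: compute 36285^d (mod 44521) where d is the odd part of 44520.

1900

n − 1 = 44520 = 2^3 · 5565, so s = 3 and d = 5565.
Repeated squaring mod 44521: 36285^1 ≡ 36285, 36285^2 ≡ 26213, 36285^4 ≡ 28776, 36285^8 ≡ 12097, 36285^16 ≡ 41403, 36285^32 ≡ 16346, 36285^64 ≡ 21195, 36285^128 ≡ 11135, 36285^256 ≡ 41761, 36285^512 ≡ 4509, 36285^1024 ≡ 29505, 36285^2048 ≡ 25912, 36285^4096 ≡ 10543.
5565 = 4096 + 1024 + 256 + 128 + 32 + 16 + 8 + 4 + 1, so 36285^5565 ≡ 10543·29505·41761·11135·16346·41403·12097·28776·36285 ≡ 1900 (mod 44521).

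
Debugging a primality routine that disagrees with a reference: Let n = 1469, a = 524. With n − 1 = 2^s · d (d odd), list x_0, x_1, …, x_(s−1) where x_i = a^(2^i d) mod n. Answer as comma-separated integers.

1460, 81

n − 1 = 1468 = 2^2 · 367, so s = 2 and d = 367.
x_0 = 524^367 mod 1469 = 1460.
x_1 = 1460^2 mod 1469 = 81.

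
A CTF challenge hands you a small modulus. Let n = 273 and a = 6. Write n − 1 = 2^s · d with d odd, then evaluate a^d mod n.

132

n − 1 = 272 = 2^4 · 17, so s = 4 and d = 17.
Repeated squaring mod 273: 6^1 ≡ 6, 6^2 ≡ 36, 6^4 ≡ 204, 6^8 ≡ 120, 6^16 ≡ 204.
17 = 16 + 1, so 6^17 ≡ 204·6 ≡ 132 (mod 273).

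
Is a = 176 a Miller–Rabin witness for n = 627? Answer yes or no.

n − 1 = 626 = 2^1 · 313, so s = 1 and d = 313.
x_0 = 176^313 mod 627 = 605.
x_0 ∉ {1, 626} and s = 1, so 176 is a Miller–Rabin witness and 627 is composite.

yes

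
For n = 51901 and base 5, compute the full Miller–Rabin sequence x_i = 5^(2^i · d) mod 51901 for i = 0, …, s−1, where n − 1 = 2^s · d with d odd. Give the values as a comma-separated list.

7385, 42175

n − 1 = 51900 = 2^2 · 12975, so s = 2 and d = 12975.
x_0 = 5^12975 mod 51901 = 7385.
x_1 = 7385^2 mod 51901 = 42175.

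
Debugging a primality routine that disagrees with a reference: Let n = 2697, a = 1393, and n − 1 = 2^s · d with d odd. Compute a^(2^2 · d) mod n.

349

n − 1 = 2696 = 2^3 · 337, so s = 3 and d = 337.
x_0 = 1393^337 mod 2697 = 523.
x_1 = 523^2 mod 2697 = 1132.
x_2 = 1132^2 mod 2697 = 349.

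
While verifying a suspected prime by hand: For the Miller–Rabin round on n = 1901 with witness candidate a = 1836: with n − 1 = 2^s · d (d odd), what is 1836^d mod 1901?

n − 1 = 1900 = 2^2 · 475, so s = 2 and d = 475.
Repeated squaring mod 1901: 1836^1 ≡ 1836, 1836^2 ≡ 423, 1836^4 ≡ 235, 1836^8 ≡ 96, 1836^16 ≡ 1612, 1836^32 ≡ 1778, 1836^64 ≡ 1822, 1836^128 ≡ 538, 1836^256 ≡ 492.
475 = 256 + 128 + 64 + 16 + 8 + 2 + 1, so 1836^475 ≡ 492·538·1822·1612·96·423·1836 ≡ 1 (mod 1901).

1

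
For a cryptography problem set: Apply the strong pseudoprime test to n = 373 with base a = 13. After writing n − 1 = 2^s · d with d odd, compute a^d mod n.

n − 1 = 372 = 2^2 · 93, so s = 2 and d = 93.
13^93 mod 373 = 372.

372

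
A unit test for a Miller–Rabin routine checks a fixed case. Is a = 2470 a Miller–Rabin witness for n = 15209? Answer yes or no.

yes

n − 1 = 15208 = 2^3 · 1901, so s = 3 and d = 1901.
By repeated squaring, 2470^1901 ≡ 5202 (mod 15209).
x_0 = 2470^1901 mod 15209 = 5202.
x_0 is neither 1 nor 15208, so continue squaring.
x_1 = 5202^2 mod 15209 = 3993.
x_2 = 3993^2 mod 15209 = 5017.
Reached i = s−1 = 2 without hitting −1: 2470 is a Miller–Rabin witness and 15209 is composite.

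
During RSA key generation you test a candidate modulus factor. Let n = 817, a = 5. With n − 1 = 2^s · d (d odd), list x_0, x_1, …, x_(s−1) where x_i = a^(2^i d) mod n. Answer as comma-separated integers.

710, 11, 121, 752

n − 1 = 816 = 2^4 · 51, so s = 4 and d = 51.
x_0 = 5^51 mod 817 = 710.
x_1 = 710^2 mod 817 = 11.
x_2 = 11^2 mod 817 = 121.
x_3 = 121^2 mod 817 = 752.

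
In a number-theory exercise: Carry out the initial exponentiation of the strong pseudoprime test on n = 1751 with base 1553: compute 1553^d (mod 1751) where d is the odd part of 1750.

n − 1 = 1750 = 2^1 · 875, so s = 1 and d = 875.
1553^875 mod 1751 = 1297.

1297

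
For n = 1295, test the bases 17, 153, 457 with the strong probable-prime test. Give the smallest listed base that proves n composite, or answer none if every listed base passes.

17

n − 1 = 1294 = 2^1 · 647, so s = 1 and d = 647.
Base 17: x_0 = 17^647 mod 1295 = 838. x_0 ∉ {1, 1294} and s = 1, so 17 is a Miller–Rabin witness and 1295 is composite.
Base 153: x_0 = 153^647 mod 1295 = 237. x_0 ∉ {1, 1294} and s = 1, so 153 is a Miller–Rabin witness and 1295 is composite.
Base 457: x_0 = 457^647 mod 1295 = 1278. x_0 ∉ {1, 1294} and s = 1, so 457 is a Miller–Rabin witness and 1295 is composite.
The smallest witness among the given bases is 17.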